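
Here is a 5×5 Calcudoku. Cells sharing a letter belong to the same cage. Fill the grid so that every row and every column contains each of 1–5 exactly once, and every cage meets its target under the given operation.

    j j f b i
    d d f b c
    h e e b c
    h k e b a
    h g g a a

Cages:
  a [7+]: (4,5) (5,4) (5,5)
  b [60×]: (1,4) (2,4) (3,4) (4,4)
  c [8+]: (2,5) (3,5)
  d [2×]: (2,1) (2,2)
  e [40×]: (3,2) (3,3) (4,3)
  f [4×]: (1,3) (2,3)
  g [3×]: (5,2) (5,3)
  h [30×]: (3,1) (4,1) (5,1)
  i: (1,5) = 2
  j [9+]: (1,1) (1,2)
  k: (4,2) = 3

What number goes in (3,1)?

3

I is a freebie, leaving (1,5) = 2.
Cage k is given, leaving (4,2) = 3.
Column 2 now contains 3, so (5,2) = 1.
1 is placed in row 5, so (5,3) = 3.
The two cells of cage d must have product 2, which forces (2,1) = 1.
1 is placed in column 2, leaving (2,2) = 2.
1 is placed in row 2, so (2,3) = 4.
Cage h has product 30, which forces (3,1) = 3.
Row 3 already has 3; hence (3,5) = 5.
Cage a needs sum 7, leaving (4,5) = 1.
Cage a needs sum 7, which forces (5,4) = 2.
The 3 cells of cage a must have sum 7, so (5,5) = 4.
Column 3 now contains 4; hence (1,3) = 1.
5 is placed in column 5, leaving (2,5) = 3.
Row 3 already has 5, which forces (3,2) = 4.
Row 3 already has 5, leaving (3,3) = 2.
Row 3 already has 4, so (3,4) = 1.
Cage h needs product 30, leaving (4,1) = 2.
Cage e needs product 40; hence (4,3) = 5.
Row 4 already has 5; hence (4,4) = 4.
Row 5 already has 2; hence (5,1) = 5.
5 is placed in column 1, which forces (1,1) = 4.
Column 2 now contains 4, which forces (1,2) = 5.
Cage b has product 60, which forces (1,4) = 3.
Row 2 already has 3, so (2,4) = 5.
Filled in: 4 5 1 3 2 / 1 2 4 5 3 / 3 4 2 1 5 / 2 3 5 4 1 / 5 1 3 2 4.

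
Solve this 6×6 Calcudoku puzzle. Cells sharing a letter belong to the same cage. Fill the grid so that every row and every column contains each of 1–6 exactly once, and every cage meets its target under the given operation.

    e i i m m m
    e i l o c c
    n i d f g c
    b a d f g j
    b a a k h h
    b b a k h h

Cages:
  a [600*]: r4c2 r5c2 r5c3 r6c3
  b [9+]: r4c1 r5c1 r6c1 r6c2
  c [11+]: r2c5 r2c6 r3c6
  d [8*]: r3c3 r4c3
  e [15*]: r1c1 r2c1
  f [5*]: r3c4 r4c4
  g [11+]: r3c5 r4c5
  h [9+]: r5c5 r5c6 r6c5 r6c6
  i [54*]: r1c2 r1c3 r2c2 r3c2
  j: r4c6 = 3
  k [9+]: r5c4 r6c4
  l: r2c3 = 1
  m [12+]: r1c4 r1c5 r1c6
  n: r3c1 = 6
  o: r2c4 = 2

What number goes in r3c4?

1

Cage i needs product 54, which forces r1c3 = 3.
L is a freebie; hence r2c3 = 1.
O is a freebie, so r2c4 = 2.
N is a freebie, so r3c1 = 6.
6 is placed in row 3, leaving r3c5 = 5.
Column 5 already has 5, which forces r4c5 = 6.
Cage j is given, so r4c6 = 3.
3 is placed in row 1, so r1c1 = 5.
Cage e needs two cells with product 15, leaving r2c1 = 3.
Row 2 already has 3, leaving r2c2 = 6.
Row 2 already has 3, so r2c5 = 4.
Row 2 now contains 6, leaving r2c6 = 5.
5 is placed in row 3, leaving r3c4 = 1.
Row 3 now contains 1, leaving r3c6 = 2.
Cage f's pair has product 5, leaving r4c4 = 5.
Column 2 now contains 6, leaving r1c2 = 1.
Cage m needs sum 12, leaving r1c5 = 2.
Row 3 now contains 1, which forces r3c2 = 3.
2 is placed in row 3, which forces r3c3 = 4.
Row 4 now contains 5, which forces r4c2 = 4.
Cage d's pair has product 8, so r4c3 = 2.
Cage a has product 600, so r5c2 = 5.
Cage a has product 600; hence r5c3 = 6.
6 is placed in row 5, leaving r5c4 = 3.
Row 5 already has 3, which forces r5c5 = 1.
Row 5 already has 1, leaving r5c6 = 4.
Cage b has sum 9; hence r6c2 = 2.
Cage a has product 600, leaving r6c3 = 5.
3 is placed in column 4; hence r6c4 = 6.
Column 5 already has 1, which forces r6c5 = 3.
Column 6 now contains 4, so r6c6 = 1.
Column 4 already has 6, which forces r1c4 = 4.
Column 6 now contains 4; hence r1c6 = 6.
Row 4 now contains 2, leaving r4c1 = 1.
4 is placed in row 5, which forces r5c1 = 2.
Row 6 already has 1, so r6c1 = 4.
Completed grid: 5 1 3 4 2 6 / 3 6 1 2 4 5 / 6 3 4 1 5 2 / 1 4 2 5 6 3 / 2 5 6 3 1 4 / 4 2 5 6 3 1.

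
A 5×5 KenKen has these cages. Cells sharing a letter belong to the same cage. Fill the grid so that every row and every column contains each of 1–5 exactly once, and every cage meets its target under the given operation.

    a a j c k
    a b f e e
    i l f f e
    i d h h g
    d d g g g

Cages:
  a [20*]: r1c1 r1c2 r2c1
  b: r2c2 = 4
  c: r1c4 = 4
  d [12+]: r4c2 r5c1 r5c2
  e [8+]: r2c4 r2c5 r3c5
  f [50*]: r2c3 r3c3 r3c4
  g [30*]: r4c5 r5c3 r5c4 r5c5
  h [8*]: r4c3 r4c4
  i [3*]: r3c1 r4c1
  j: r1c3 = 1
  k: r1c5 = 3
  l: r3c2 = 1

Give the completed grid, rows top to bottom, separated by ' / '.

5 2 1 4 3 / 2 4 5 3 1 / 3 1 2 5 4 / 1 3 4 2 5 / 4 5 3 1 2

Cage j is given, leaving r1c3 = 1.
Cage c is given; hence r1c4 = 4.
Cage k is given, leaving r1c5 = 3.
B is a freebie; hence r2c2 = 4.
Cage f needs product 50, which forces r2c3 = 5.
Cage l is given, so r3c2 = 1.
Cage f needs product 50; hence r3c3 = 2.
Cage f has product 50, which forces r3c4 = 5.
Row 3 now contains 5, so r3c5 = 4.
Column 3 now contains 2, leaving r4c3 = 4.
Column 4 now contains 4; hence r4c4 = 2.
Column 3 now contains 2, leaving r5c3 = 3.
Row 5 already has 3, leaving r5c4 = 1.
4 is placed in row 1, which forces r1c1 = 5.
Cage a has product 20, which forces r1c2 = 2.
The 3 cells of cage a must have product 20, leaving r2c1 = 2.
Column 4 now contains 1, leaving r2c4 = 3.
Cage e needs sum 8, leaving r2c5 = 1.
Row 3 already has 1; hence r3c1 = 3.
Cage i's pair has product 3, leaving r4c1 = 1.
Cage g needs product 30; hence r4c5 = 5.
5 is placed in column 1, which forces r5c1 = 4.
Column 2 now contains 2; hence r5c2 = 5.
Cage g has product 30, so r5c5 = 2.
5 is placed in row 4, which forces r4c2 = 3.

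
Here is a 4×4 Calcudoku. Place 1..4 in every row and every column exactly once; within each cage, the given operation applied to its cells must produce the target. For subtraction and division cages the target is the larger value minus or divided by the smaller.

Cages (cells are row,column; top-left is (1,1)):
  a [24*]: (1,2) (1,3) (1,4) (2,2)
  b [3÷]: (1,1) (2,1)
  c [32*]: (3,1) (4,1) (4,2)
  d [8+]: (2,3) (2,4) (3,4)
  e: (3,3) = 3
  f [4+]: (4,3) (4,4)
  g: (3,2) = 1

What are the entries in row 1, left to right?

Cage c has product 32, which forces (3,1) = 4.
G is a freebie, so (3,2) = 1.
Cage e is given, leaving (3,3) = 3.
Row 3 already has 3, leaving (3,4) = 2.
Cage c has product 32, so (4,1) = 2.
Cage c has product 32, which forces (4,2) = 4.
3 is placed in column 3; hence (4,3) = 1.
Row 4 now contains 1; hence (4,4) = 3.
Cage a has product 24, which forces (1,3) = 4.
The 4 cells of cage a must have product 24, which forces (1,4) = 1.
Cage d needs sum 8, leaving (2,3) = 2.
The 3 cells of cage d must have sum 8, leaving (2,4) = 4.
Row 1 already has 1, leaving (1,1) = 3.
The 4 cells of cage a must have product 24, leaving (1,2) = 2.
Cage b's pair has quotient 3; hence (2,1) = 1.
2 is placed in row 2, so (2,2) = 3.
Completed grid: 3 2 4 1 / 1 3 2 4 / 4 1 3 2 / 2 4 1 3.

3 2 4 1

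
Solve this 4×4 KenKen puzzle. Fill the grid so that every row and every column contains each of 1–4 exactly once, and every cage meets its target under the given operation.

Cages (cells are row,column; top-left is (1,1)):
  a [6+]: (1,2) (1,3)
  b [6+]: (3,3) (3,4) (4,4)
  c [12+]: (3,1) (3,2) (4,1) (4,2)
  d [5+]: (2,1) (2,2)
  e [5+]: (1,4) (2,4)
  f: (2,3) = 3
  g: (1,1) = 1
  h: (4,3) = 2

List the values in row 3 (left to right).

Cage g is given; hence (1,1) = 1.
F is a freebie, leaving (2,3) = 3.
Cage h is given, so (4,3) = 2.
Cage a needs two cells with sum 6; hence (1,2) = 2.
Column 3 now contains 2; hence (1,3) = 4.
4 is placed in row 1; hence (1,4) = 3.
Cage d's pair has sum 5; hence (2,1) = 4.
Cage d's pair has sum 5, so (2,2) = 1.
1 is placed in row 2, which forces (2,4) = 2.
Column 3 now contains 2, which forces (3,3) = 1.
Column 4 already has 2, which forces (3,4) = 4.
Column 1 already has 4, so (4,1) = 3.
3 is placed in row 4, leaving (4,2) = 4.
Column 4 already has 3, leaving (4,4) = 1.
Column 1 now contains 3; hence (3,1) = 2.
Row 3 now contains 4, so (3,2) = 3.
Completed grid: 1 2 4 3 / 4 1 3 2 / 2 3 1 4 / 3 4 2 1.

2 3 1 4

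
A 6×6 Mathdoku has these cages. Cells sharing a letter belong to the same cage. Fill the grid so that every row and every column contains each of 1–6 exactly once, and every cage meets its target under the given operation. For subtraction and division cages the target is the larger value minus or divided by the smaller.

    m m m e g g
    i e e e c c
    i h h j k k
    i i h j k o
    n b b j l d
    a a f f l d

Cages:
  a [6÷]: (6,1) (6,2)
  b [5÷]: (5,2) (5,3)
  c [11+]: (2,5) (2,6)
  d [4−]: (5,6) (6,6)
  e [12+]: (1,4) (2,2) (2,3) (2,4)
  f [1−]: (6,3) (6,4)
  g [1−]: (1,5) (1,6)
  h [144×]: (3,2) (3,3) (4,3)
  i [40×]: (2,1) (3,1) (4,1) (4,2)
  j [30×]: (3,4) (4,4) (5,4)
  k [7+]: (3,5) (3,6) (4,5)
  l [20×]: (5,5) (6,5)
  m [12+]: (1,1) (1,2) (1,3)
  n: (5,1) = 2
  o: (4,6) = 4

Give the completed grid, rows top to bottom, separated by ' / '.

Cage h needs product 144, leaving (3,2) = 6.
Cage h has product 144, which forces (3,3) = 4.
Cage h has product 144, which forces (4,3) = 6.
Cage o is given; hence (4,6) = 4.
Cage n is a single given cell, so (5,1) = 2.
6 is placed in column 2, leaving (6,2) = 1.
Cage i needs product 40, leaving (2,1) = 4.
The 4 cells of cage i must have product 40, so (4,2) = 2.
1 is placed in column 2, so (5,2) = 5.
Cage b's pair has quotient 5, so (5,3) = 1.
5 is placed in row 5, so (5,5) = 4.
1 is placed in row 5, leaving (5,6) = 6.
Row 6 now contains 1, so (6,1) = 6.
4 is placed in column 5, leaving (6,5) = 5.
Row 6 already has 5, which forces (6,6) = 2.
The 3 cells of cage m must have sum 12; hence (1,2) = 4.
Column 2 now contains 5, so (2,2) = 3.
5 is placed in column 5, so (2,5) = 6.
Column 6 already has 6; hence (2,6) = 5.
The 3 cells of cage j must have product 30, which forces (3,4) = 2.
Cage k needs sum 7, so (3,5) = 1.
The 3 cells of cage k must have sum 7, so (3,6) = 3.
Cage j has product 30, leaving (4,4) = 5.
The 3 cells of cage k must have sum 7, so (4,5) = 3.
Row 5 now contains 6, so (5,4) = 3.
Row 6 already has 2; hence (6,3) = 3.
Cage f's pair has difference 1, so (6,4) = 4.
The 3 cells of cage m must have sum 12, so (1,1) = 3.
Column 3 already has 3; hence (1,3) = 5.
Cage e needs sum 12, which forces (1,4) = 6.
Column 5 now contains 6, so (1,5) = 2.
Column 6 now contains 3, leaving (1,6) = 1.
Row 2 already has 5, leaving (2,3) = 2.
Row 2 already has 5; hence (2,4) = 1.
1 is placed in row 3; hence (3,1) = 5.
5 is placed in row 4, leaving (4,1) = 1.

3 4 5 6 2 1 / 4 3 2 1 6 5 / 5 6 4 2 1 3 / 1 2 6 5 3 4 / 2 5 1 3 4 6 / 6 1 3 4 5 2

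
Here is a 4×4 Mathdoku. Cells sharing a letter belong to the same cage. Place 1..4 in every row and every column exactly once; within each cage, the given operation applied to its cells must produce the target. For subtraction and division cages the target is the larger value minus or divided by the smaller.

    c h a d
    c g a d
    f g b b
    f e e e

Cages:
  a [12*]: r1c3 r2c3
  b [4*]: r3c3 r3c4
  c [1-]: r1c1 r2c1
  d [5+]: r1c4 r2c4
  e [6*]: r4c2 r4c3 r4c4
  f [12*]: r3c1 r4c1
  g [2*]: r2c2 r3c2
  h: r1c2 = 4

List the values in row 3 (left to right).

3 2 1 4

Cage h is a single given cell, leaving r1c2 = 4.
Row 1 already has 4, so r1c3 = 3.
Column 3 already has 3, leaving r2c3 = 4.
4 is placed in column 3, so r3c3 = 1.
Row 3 now contains 1, leaving r3c4 = 4.
1 is placed in column 3, leaving r4c3 = 2.
Cage d's pair has sum 5; hence r1c4 = 2.
The two cells of cage g must have product 2; hence r2c2 = 1.
The two cells of cage d must have sum 5, so r2c4 = 3.
4 is placed in row 3; hence r3c1 = 3.
Row 3 now contains 1, leaving r3c2 = 2.
The two cells of cage f must have product 12, leaving r4c1 = 4.
1 is placed in column 2; hence r4c2 = 3.
Column 4 already has 3, so r4c4 = 1.
Row 1 already has 2, leaving r1c1 = 1.
3 is placed in row 2, leaving r2c1 = 2.
Filled in: 1 4 3 2 / 2 1 4 3 / 3 2 1 4 / 4 3 2 1.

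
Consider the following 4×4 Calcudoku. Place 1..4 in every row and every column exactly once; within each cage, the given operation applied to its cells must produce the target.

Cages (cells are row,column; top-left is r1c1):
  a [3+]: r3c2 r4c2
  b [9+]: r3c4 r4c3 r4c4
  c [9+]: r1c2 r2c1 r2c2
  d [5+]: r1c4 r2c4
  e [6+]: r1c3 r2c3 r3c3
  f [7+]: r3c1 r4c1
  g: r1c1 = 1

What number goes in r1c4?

G is a freebie; hence r1c1 = 1.
In column 1, 2 can only go at r2c1, so r2c1 = 2.
Row 2 needs a 4, and only r2c2 is open for it.
4 is placed in column 2; hence r1c2 = 3.
Row 1 now contains 3; hence r1c3 = 2.
Row 1 already has 2, so r1c4 = 4.
Cage d needs two cells with sum 5, leaving r2c4 = 1.
Cage b needs sum 9; hence r4c3 = 4.
Row 2 already has 1, leaving r2c3 = 3.
Cage f's pair has sum 7, leaving r3c1 = 4.
Cage e has sum 6; hence r3c3 = 1.
Row 4 already has 4; hence r4c1 = 3.
Row 4 already has 3, which forces r4c4 = 2.
Row 3 now contains 1; hence r3c2 = 2.
Column 4 now contains 2; hence r3c4 = 3.
2 is placed in row 4, leaving r4c2 = 1.
Filled in: 1 3 2 4 / 2 4 3 1 / 4 2 1 3 / 3 1 4 2.

4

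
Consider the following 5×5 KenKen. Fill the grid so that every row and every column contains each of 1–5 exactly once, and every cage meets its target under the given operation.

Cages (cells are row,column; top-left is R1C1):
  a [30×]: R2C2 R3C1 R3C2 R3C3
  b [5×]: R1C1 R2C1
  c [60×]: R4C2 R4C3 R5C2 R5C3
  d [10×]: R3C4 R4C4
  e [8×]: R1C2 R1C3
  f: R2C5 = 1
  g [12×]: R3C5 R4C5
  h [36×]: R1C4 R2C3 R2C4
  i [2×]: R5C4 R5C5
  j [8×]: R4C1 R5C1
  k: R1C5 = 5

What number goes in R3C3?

Cage h needs product 36, so R1C4 = 3.
Cage k is given, which forces R1C5 = 5.
Cage h needs product 36, leaving R2C3 = 3.
Cage h needs product 36, so R2C4 = 4.
Cage f is a single given cell, which forces R2C5 = 1.
Column 5 now contains 1, so R5C5 = 2.
Row 1 now contains 5; hence R1C1 = 1.
Row 2 now contains 1, leaving R2C1 = 5.
5 is placed in row 2; hence R2C2 = 2.
The two cells of cage j must have product 8, so R4C1 = 2.
2 is placed in row 4, leaving R4C4 = 5.
Row 5 already has 2, leaving R5C1 = 4.
Row 5 already has 2; hence R5C4 = 1.
Column 2 already has 2, which forces R1C2 = 4.
Cage e needs two cells with product 8, so R1C3 = 2.
Column 1 now contains 2, so R3C1 = 3.
Column 4 now contains 5, leaving R3C4 = 2.
Row 3 now contains 3, so R3C5 = 4.
Column 2 now contains 4, so R4C2 = 1.
Row 4 already has 1, which forces R4C3 = 4.
Column 5 already has 4, leaving R4C5 = 3.
The 4 cells of cage c must have product 60, which forces R5C2 = 3.
Row 5 already has 1, which forces R5C3 = 5.
Column 2 now contains 1, so R3C2 = 5.
Column 3 now contains 5, leaving R3C3 = 1.
Filled in: 1 4 2 3 5 / 5 2 3 4 1 / 3 5 1 2 4 / 2 1 4 5 3 / 4 3 5 1 2.

1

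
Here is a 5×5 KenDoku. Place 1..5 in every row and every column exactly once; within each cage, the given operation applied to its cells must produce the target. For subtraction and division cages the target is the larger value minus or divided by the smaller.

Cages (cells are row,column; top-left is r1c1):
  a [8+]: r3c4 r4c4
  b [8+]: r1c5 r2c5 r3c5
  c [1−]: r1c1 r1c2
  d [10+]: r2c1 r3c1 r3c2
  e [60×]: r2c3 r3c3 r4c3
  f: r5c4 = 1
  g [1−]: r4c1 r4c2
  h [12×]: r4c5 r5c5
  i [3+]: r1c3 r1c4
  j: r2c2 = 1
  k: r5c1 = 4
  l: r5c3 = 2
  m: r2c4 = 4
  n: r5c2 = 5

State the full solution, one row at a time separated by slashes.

3 4 1 2 5 / 5 1 3 4 2 / 2 3 4 5 1 / 1 2 5 3 4 / 4 5 2 1 3

Cage j is a single given cell, leaving r2c2 = 1.
Cage m is a single given cell; hence r2c4 = 4.
Cage k is given, which forces r5c1 = 4.
Cage n is a single given cell, which forces r5c2 = 5.
L is a freebie, leaving r5c3 = 2.
F is a freebie, which forces r5c4 = 1.
4 is placed in row 5, leaving r5c5 = 3.
Column 3 now contains 2, leaving r1c3 = 1.
Column 4 already has 1, so r1c4 = 2.
2 is placed in row 1, leaving r1c5 = 5.
Column 5 already has 5, leaving r2c5 = 2.
2 is placed in column 5; hence r3c5 = 1.
3 is placed in column 5, so r4c5 = 4.
Row 1 already has 5, leaving r1c1 = 3.
Cage c's pair has difference 1, which forces r1c2 = 4.
Column 1 already has 3; hence r2c1 = 5.
Row 2 now contains 5, so r2c3 = 3.
Column 1 already has 5; hence r3c1 = 2.
Row 3 already has 2; hence r3c2 = 3.
Cage e has product 60; hence r3c3 = 4.
3 is placed in row 3, leaving r3c4 = 5.
Column 1 already has 2, so r4c1 = 1.
Column 2 already has 3; hence r4c2 = 2.
Column 3 already has 3, so r4c3 = 5.
5 is placed in column 4; hence r4c4 = 3.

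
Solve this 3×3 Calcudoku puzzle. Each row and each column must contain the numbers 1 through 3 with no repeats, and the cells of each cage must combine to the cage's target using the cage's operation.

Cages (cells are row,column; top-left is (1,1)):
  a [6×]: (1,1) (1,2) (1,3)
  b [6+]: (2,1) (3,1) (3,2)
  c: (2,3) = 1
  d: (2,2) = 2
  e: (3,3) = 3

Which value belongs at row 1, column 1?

D is a freebie, so (2,2) = 2.
Cage c is a single given cell, so (2,3) = 1.
Cage e is given; hence (3,3) = 3.
3 is placed in column 3, which forces (1,3) = 2.
Row 2 already has 1, so (2,1) = 3.
The 3 cells of cage b must have sum 6, which forces (3,1) = 2.
Row 3 now contains 3, leaving (3,2) = 1.
Column 1 now contains 3; hence (1,1) = 1.
1 is placed in column 2, which forces (1,2) = 3.
Completed grid: 1 3 2 / 3 2 1 / 2 1 3.

1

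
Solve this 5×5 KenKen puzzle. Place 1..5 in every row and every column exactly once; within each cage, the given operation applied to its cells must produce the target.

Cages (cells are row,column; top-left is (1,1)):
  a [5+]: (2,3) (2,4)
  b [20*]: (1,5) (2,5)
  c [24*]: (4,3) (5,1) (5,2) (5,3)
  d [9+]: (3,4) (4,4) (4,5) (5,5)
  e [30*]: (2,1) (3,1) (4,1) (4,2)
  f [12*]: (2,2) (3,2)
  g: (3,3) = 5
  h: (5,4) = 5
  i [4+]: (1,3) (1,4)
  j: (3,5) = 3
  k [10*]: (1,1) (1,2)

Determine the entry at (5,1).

Cage g is a single given cell, so (3,3) = 5.
Cage j is given, which forces (3,5) = 3.
Cage h is given, leaving (5,4) = 5.
Cage f needs two cells with product 12, which forces (2,2) = 3.
3 is placed in row 3, which forces (3,2) = 4.
Cage e has product 30, so (4,1) = 3.
Cage c needs product 24, so (5,3) = 3.
3 is placed in column 3, which forces (1,3) = 1.
Cage i needs two cells with sum 4, so (1,4) = 3.
Column 3 now contains 1; hence (2,3) = 4.
Row 2 now contains 4, which forces (2,4) = 1.
Row 2 now contains 4, which forces (2,5) = 5.
Column 4 now contains 1, which forces (3,4) = 2.
Column 3 now contains 4, which forces (4,3) = 2.
Column 4 now contains 2; hence (4,4) = 4.
Row 4 now contains 4, so (4,5) = 1.
Column 5 now contains 5; hence (1,5) = 4.
Row 2 already has 5, so (2,1) = 2.
Row 3 now contains 2, so (3,1) = 1.
1 is placed in row 4, so (4,2) = 5.
The 4 cells of cage c must have product 24, which forces (5,1) = 4.
The 4 cells of cage c must have product 24, which forces (5,2) = 1.
The 4 cells of cage d must have sum 9, which forces (5,5) = 2.
Column 1 already has 2, which forces (1,1) = 5.
5 is placed in column 2; hence (1,2) = 2.
Filled in: 5 2 1 3 4 / 2 3 4 1 5 / 1 4 5 2 3 / 3 5 2 4 1 / 4 1 3 5 2.

4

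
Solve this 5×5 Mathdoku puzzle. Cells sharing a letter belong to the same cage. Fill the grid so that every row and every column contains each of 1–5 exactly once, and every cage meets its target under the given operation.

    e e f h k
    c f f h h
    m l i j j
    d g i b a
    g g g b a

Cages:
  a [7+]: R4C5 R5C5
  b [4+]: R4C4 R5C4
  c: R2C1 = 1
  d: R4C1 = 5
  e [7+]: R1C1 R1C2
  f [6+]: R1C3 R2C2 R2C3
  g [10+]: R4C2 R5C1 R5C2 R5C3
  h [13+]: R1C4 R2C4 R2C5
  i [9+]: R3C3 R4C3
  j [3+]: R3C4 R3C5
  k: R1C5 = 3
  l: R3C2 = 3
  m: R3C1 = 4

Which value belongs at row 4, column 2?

1

Cage k is given, leaving R1C5 = 3.
Cage c is given; hence R2C1 = 1.
Cage m is a single given cell; hence R3C1 = 4.
Cage l is a single given cell, leaving R3C2 = 3.
Row 3 already has 4, which forces R3C3 = 5.
Cage d is given, so R4C1 = 5.
Column 3 now contains 5, so R4C3 = 4.
4 is placed in row 4, leaving R4C5 = 2.
5 is placed in column 1, which forces R1C1 = 2.
The two cells of cage e must have sum 7, leaving R1C2 = 5.
The 3 cells of cage f must have sum 6; hence R1C3 = 1.
5 is placed in row 1, which forces R1C4 = 4.
Column 2 already has 3, leaving R2C2 = 2.
The 3 cells of cage f must have sum 6; hence R2C3 = 3.
3 is placed in row 2, which forces R2C4 = 5.
Row 2 already has 5, leaving R2C5 = 4.
Cage j needs two cells with sum 3; hence R3C4 = 2.
Column 5 now contains 2, leaving R3C5 = 1.
Row 4 already has 2, which forces R4C2 = 1.
Row 4 already has 1, which forces R4C4 = 3.
Column 1 already has 2; hence R5C1 = 3.
Column 2 already has 5, which forces R5C2 = 4.
3 is placed in column 3; hence R5C3 = 2.
3 is placed in column 4; hence R5C4 = 1.
Cage a needs two cells with sum 7, which forces R5C5 = 5.
The full grid is 2 5 1 4 3 / 1 2 3 5 4 / 4 3 5 2 1 / 5 1 4 3 2 / 3 4 2 1 5.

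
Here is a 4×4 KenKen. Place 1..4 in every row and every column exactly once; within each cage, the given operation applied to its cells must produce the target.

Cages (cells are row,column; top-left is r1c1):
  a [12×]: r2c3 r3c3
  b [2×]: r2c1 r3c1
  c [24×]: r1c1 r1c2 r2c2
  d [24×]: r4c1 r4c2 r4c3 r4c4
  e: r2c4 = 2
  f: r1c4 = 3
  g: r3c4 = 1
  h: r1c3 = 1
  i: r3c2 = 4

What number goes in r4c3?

2

Cage h is a single given cell, so r1c3 = 1.
Cage f is a single given cell, leaving r1c4 = 3.
Cage e is given, so r2c4 = 2.
Cage i is given; hence r3c2 = 4.
Row 3 now contains 4, so r3c3 = 3.
Cage g is a single given cell, leaving r3c4 = 1.
1 is placed in column 4, so r4c4 = 4.
Cage c has product 24, which forces r1c1 = 4.
4 is placed in column 2, leaving r1c2 = 2.
Row 2 now contains 2, so r2c1 = 1.
4 is placed in column 2, which forces r2c2 = 3.
3 is placed in column 3; hence r2c3 = 4.
1 is placed in row 3, so r3c1 = 2.
Column 1 now contains 1, so r4c1 = 3.
3 is placed in column 2, which forces r4c2 = 1.
Row 4 already has 4, which forces r4c3 = 2.
Completed grid: 4 2 1 3 / 1 3 4 2 / 2 4 3 1 / 3 1 2 4.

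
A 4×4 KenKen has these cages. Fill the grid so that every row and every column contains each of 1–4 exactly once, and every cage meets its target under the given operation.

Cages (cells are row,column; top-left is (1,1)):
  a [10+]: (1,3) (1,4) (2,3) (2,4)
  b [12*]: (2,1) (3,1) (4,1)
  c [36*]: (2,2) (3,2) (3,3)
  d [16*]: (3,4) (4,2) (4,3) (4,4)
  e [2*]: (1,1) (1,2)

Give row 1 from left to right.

2 1 4 3

The 3 cells of cage c must have product 36, leaving (2,2) = 3.
The 3 cells of cage c must have product 36, so (3,2) = 4.
The 3 cells of cage c must have product 36, so (3,3) = 3.
Cage d has product 16, so (3,4) = 2.
The 3 cells of cage b must have product 12, leaving (2,1) = 4.
4 is placed in row 2, which forces (2,4) = 1.
3 is placed in row 3, which forces (3,1) = 1.
Cage b needs product 12, leaving (4,1) = 3.
Column 4 already has 1; hence (4,4) = 4.
1 is placed in column 1, leaving (1,1) = 2.
Cage e's pair has product 2; hence (1,2) = 1.
The 4 cells of cage a must have sum 10, leaving (1,3) = 4.
Column 4 already has 4, so (1,4) = 3.
Row 2 already has 1, which forces (2,3) = 2.
Column 2 now contains 1, so (4,2) = 2.
2 is placed in column 3, leaving (4,3) = 1.
Completed grid: 2 1 4 3 / 4 3 2 1 / 1 4 3 2 / 3 2 1 4.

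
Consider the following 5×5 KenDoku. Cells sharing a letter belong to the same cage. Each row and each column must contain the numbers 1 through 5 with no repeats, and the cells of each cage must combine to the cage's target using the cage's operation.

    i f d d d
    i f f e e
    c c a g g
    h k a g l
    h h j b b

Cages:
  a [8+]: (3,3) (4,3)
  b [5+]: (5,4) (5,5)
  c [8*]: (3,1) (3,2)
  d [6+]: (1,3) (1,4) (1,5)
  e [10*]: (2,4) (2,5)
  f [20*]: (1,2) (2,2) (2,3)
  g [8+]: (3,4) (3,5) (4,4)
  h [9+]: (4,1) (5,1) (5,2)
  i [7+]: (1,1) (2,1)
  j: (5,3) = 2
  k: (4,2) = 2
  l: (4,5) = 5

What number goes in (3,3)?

K is a freebie, so (4,2) = 2.
Cage l is a single given cell, so (4,5) = 5.
Cage j is given, which forces (5,3) = 2.
Cage e needs two cells with product 10, so (2,4) = 5.
Column 5 now contains 5; hence (2,5) = 2.
The two cells of cage c must have product 8, so (3,1) = 2.
2 is placed in column 2, which forces (3,2) = 4.
The two cells of cage a must have sum 8; hence (3,3) = 5.
5 is placed in row 4, leaving (4,3) = 3.
Cage f has product 20, which forces (1,2) = 5.
Column 3 already has 3; hence (1,3) = 1.
The 3 cells of cage d must have sum 6; hence (1,4) = 2.
Cage d has sum 6, leaving (1,5) = 3.
Column 2 already has 4, so (2,2) = 1.
Cage f has product 20, leaving (2,3) = 4.
3 is placed in column 5, so (3,5) = 1.
Cage h needs sum 9, leaving (4,1) = 1.
The 3 cells of cage g must have sum 8; hence (4,4) = 4.
5 is placed in column 2, so (5,2) = 3.
Column 4 now contains 4; hence (5,4) = 1.
1 is placed in column 5, so (5,5) = 4.
Row 1 now contains 3, leaving (1,1) = 4.
4 is placed in row 2, which forces (2,1) = 3.
1 is placed in row 3; hence (3,4) = 3.
Row 5 now contains 3, which forces (5,1) = 5.
The full grid is 4 5 1 2 3 / 3 1 4 5 2 / 2 4 5 3 1 / 1 2 3 4 5 / 5 3 2 1 4.

5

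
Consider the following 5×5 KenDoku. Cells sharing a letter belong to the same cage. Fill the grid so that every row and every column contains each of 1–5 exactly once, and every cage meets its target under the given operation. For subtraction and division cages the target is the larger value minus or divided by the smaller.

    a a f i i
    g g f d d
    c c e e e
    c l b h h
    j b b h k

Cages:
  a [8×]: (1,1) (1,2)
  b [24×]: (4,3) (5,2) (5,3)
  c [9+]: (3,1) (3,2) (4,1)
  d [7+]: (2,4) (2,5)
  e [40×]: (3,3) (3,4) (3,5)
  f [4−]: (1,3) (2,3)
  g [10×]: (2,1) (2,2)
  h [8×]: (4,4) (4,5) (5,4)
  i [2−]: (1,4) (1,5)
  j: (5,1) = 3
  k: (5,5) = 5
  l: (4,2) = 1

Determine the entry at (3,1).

Cage l is given; hence (4,2) = 1.
Cage j is given, leaving (5,1) = 3.
Cage k is given, so (5,5) = 5.
Cage b has product 24, so (4,3) = 3.
Cage h has product 8; hence (5,4) = 1.
In row 2, 1 can only go at (2,3), so (2,3) = 1.
Column 3 now contains 1, which forces (1,3) = 5.
The 3 cells of cage e must have product 40, which forces (3,4) = 5.
In row 1, 1 can only go at (1,5), so (1,5) = 1.
Cage i's pair has difference 2, so (1,4) = 3.
3 is placed in column 4, leaving (2,4) = 4.
Row 2 now contains 4, which forces (2,5) = 3.
Column 4 already has 4; hence (4,4) = 2.
2 is placed in row 4, so (4,5) = 4.
Cage c needs sum 9, so (3,1) = 1.
The 3 cells of cage c must have sum 9, so (3,2) = 3.
Cage e needs product 40, so (3,3) = 4.
Column 5 already has 4, so (3,5) = 2.
Row 4 now contains 4, so (4,1) = 5.
Column 3 now contains 4, leaving (5,3) = 2.
Column 1 now contains 5, which forces (2,1) = 2.
Cage g needs two cells with product 10, leaving (2,2) = 5.
Row 5 now contains 2, so (5,2) = 4.
Column 1 already has 2, which forces (1,1) = 4.
Column 2 now contains 4; hence (1,2) = 2.
Completed grid: 4 2 5 3 1 / 2 5 1 4 3 / 1 3 4 5 2 / 5 1 3 2 4 / 3 4 2 1 5.

1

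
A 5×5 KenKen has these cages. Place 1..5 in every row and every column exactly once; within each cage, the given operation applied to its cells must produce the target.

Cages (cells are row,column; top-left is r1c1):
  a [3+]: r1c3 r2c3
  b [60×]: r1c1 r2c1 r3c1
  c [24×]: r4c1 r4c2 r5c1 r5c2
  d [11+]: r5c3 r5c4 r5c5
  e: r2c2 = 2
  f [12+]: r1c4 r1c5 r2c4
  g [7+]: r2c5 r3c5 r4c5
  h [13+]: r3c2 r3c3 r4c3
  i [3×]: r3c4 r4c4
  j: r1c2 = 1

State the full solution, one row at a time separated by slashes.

Cage j is given, so r1c2 = 1.
1 is placed in row 1, leaving r1c3 = 2.
E is a freebie, which forces r2c2 = 2.
Column 3 already has 2, so r2c3 = 1.
Row 2 already has 1, so r2c5 = 4.
Cage f has sum 12, which forces r1c4 = 4.
The 3 cells of cage b must have product 60; hence r3c1 = 4.
Row 3 now contains 4, so r3c2 = 5.
5 is placed in row 3; hence r3c3 = 3.
3 is placed in row 3, which forces r3c4 = 1.
1 is placed in row 3, which forces r3c5 = 2.
1 is placed in column 4, so r4c4 = 3.
2 is placed in column 5, which forces r4c5 = 1.
Cage d has sum 11, leaving r5c3 = 4.
2 is placed in column 5, leaving r5c5 = 5.
5 is placed in column 5; hence r1c5 = 3.
Column 4 already has 3, so r2c4 = 5.
Row 4 already has 1; hence r4c1 = 2.
Row 4 already has 3; hence r4c2 = 4.
4 is placed in column 3, leaving r4c3 = 5.
Cage c has product 24, which forces r5c1 = 1.
Row 5 already has 4, which forces r5c2 = 3.
Row 5 now contains 5, leaving r5c4 = 2.
Row 1 already has 3, leaving r1c1 = 5.
Row 2 now contains 5, which forces r2c1 = 3.

5 1 2 4 3 / 3 2 1 5 4 / 4 5 3 1 2 / 2 4 5 3 1 / 1 3 4 2 5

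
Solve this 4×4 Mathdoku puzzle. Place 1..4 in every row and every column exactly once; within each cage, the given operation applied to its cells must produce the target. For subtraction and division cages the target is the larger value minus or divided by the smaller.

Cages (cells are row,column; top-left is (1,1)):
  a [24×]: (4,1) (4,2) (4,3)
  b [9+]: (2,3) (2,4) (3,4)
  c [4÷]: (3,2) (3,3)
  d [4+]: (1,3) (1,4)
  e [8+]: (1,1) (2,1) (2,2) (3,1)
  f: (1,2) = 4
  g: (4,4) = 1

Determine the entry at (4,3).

2

Cage f is a single given cell, so (1,2) = 4.
Column 2 already has 4; hence (3,2) = 1.
Row 3 already has 1; hence (3,3) = 4.
G is a freebie, so (4,4) = 1.
Cage d needs two cells with sum 4, which forces (1,3) = 1.
Column 4 now contains 1, leaving (1,4) = 3.
Column 2 already has 1, so (2,2) = 2.
Row 2 now contains 2; hence (2,3) = 3.
Cage b has sum 9; hence (2,4) = 4.
Column 4 now contains 3, leaving (3,4) = 2.
The 3 cells of cage a must have product 24, which forces (4,1) = 4.
Column 2 already has 2, which forces (4,2) = 3.
Column 3 now contains 3, so (4,3) = 2.
Row 1 now contains 3, so (1,1) = 2.
Row 2 now contains 3, which forces (2,1) = 1.
Row 3 now contains 2, leaving (3,1) = 3.
The full grid is 2 4 1 3 / 1 2 3 4 / 3 1 4 2 / 4 3 2 1.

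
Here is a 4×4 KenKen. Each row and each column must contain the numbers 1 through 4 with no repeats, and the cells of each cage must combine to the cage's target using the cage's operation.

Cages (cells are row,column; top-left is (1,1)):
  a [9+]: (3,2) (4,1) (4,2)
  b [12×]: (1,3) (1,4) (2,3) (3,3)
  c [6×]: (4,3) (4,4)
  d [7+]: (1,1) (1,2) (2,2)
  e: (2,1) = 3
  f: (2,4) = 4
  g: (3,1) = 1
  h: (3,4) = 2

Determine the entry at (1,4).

1

Cage e is a single given cell; hence (2,1) = 3.
Cage f is a single given cell, which forces (2,4) = 4.
Cage g is a single given cell; hence (3,1) = 1.
Cage h is given, leaving (3,4) = 2.
Column 4 now contains 2; hence (4,4) = 3.
Column 4 now contains 2; hence (1,4) = 1.
Cage b has product 12, leaving (2,3) = 1.
Row 4 now contains 3; hence (4,3) = 2.
Cage d needs sum 7, leaving (1,1) = 2.
Cage d has sum 7, leaving (1,2) = 3.
3 is placed in row 1, so (1,3) = 4.
1 is placed in row 2, leaving (2,2) = 2.
Cage a needs sum 9, leaving (3,2) = 4.
Column 3 now contains 4, leaving (3,3) = 3.
Row 4 already has 2, which forces (4,1) = 4.
Cage a has sum 9, which forces (4,2) = 1.
Filled in: 2 3 4 1 / 3 2 1 4 / 1 4 3 2 / 4 1 2 3.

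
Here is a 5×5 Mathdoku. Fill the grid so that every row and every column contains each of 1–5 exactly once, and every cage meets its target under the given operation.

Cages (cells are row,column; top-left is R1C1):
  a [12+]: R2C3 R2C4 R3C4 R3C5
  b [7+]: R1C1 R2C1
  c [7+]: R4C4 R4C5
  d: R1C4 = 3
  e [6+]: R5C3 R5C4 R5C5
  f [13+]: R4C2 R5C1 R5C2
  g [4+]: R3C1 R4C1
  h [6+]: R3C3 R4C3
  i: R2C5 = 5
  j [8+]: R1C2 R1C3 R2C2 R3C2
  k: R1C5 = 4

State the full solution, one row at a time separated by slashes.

5 1 2 3 4 / 2 3 4 1 5 / 1 2 5 4 3 / 3 4 1 5 2 / 4 5 3 2 1

D is a freebie, which forces R1C4 = 3.
Cage k is given; hence R1C5 = 4.
Cage i is given, so R2C5 = 5.
The two cells of cage b must have sum 7, which forces R1C1 = 5.
Cage b needs two cells with sum 7, leaving R2C1 = 2.
Column 1 already has 5, leaving R5C1 = 4.
The 3 cells of cage f must have sum 13, which forces R4C2 = 4.
4 is placed in row 4, so R4C4 = 5.
Cage f needs sum 13; hence R5C2 = 5.
Cage j has sum 8; hence R1C2 = 1.
Cage j needs sum 8, leaving R1C3 = 2.
Cage j has sum 8, so R2C2 = 3.
3 is placed in row 2; hence R2C3 = 4.
4 is placed in row 2, so R2C4 = 1.
Cage j has sum 8; hence R3C2 = 2.
Column 3 already has 4, which forces R3C3 = 5.
2 is placed in row 3; hence R3C4 = 4.
Cage a needs sum 12, leaving R3C5 = 3.
Column 3 now contains 2; hence R4C3 = 1.
Cage c's pair has sum 7, so R4C5 = 2.
1 is placed in column 3, leaving R5C3 = 3.
Column 4 already has 1, which forces R5C4 = 2.
2 is placed in column 5, which forces R5C5 = 1.
Row 3 already has 3, which forces R3C1 = 1.
Row 4 already has 1, leaving R4C1 = 3.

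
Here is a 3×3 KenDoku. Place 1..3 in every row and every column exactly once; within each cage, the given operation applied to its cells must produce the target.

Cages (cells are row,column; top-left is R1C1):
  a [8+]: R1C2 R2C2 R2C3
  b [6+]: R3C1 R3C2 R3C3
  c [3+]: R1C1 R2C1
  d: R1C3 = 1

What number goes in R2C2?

2

Cage a needs sum 8, leaving R1C2 = 3.
Cage d is given; hence R1C3 = 1.
Cage a needs sum 8, which forces R2C2 = 2.
Cage a has sum 8, leaving R2C3 = 3.
Column 2 now contains 2, so R3C2 = 1.
Column 3 already has 3; hence R3C3 = 2.
1 is placed in row 1, leaving R1C1 = 2.
2 is placed in row 2, leaving R2C1 = 1.
Row 3 already has 2, so R3C1 = 3.
Completed grid: 2 3 1 / 1 2 3 / 3 1 2.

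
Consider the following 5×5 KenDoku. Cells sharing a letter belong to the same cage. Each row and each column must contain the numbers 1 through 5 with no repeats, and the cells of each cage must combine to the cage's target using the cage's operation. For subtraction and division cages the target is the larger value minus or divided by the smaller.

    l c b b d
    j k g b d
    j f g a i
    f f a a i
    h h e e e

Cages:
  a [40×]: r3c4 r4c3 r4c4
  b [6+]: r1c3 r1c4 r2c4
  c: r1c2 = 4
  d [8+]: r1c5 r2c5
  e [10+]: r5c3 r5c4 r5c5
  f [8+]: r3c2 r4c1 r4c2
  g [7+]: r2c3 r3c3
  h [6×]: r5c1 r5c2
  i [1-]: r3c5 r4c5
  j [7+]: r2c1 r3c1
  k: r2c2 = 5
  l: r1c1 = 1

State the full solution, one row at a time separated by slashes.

Cage l is given, so r1c1 = 1.
Cage c is given; hence r1c2 = 4.
K is a freebie, leaving r2c2 = 5.
5 is placed in row 2, which forces r2c5 = 3.
Column 5 already has 3, which forces r1c5 = 5.
Cage b has sum 6, which forces r2c4 = 1.
The only place for 4 in row 3 is r3c4.
The only place for 4 in row 4 is r4c1.
Column 1 now contains 4, which forces r2c1 = 2.
Row 2 already has 2; hence r2c3 = 4.
The two cells of cage j must have sum 7, which forces r3c1 = 5.
Row 3 now contains 5; hence r3c3 = 3.
Column 1 now contains 2, leaving r5c1 = 3.
Row 5 already has 3, so r5c2 = 2.
Row 5 already has 3, so r5c4 = 5.
Column 3 now contains 3, leaving r1c3 = 2.
Cage b needs sum 6; hence r1c4 = 3.
Row 3 already has 3, which forces r3c2 = 1.
Row 3 already has 1, which forces r3c5 = 2.
Cage f needs sum 8, so r4c2 = 3.
Cage a needs product 40, which forces r4c3 = 5.
Column 4 already has 5, so r4c4 = 2.
Column 5 already has 2, so r4c5 = 1.
Row 5 now contains 5, leaving r5c3 = 1.
The 3 cells of cage e must have sum 10; hence r5c5 = 4.

1 4 2 3 5 / 2 5 4 1 3 / 5 1 3 4 2 / 4 3 5 2 1 / 3 2 1 5 4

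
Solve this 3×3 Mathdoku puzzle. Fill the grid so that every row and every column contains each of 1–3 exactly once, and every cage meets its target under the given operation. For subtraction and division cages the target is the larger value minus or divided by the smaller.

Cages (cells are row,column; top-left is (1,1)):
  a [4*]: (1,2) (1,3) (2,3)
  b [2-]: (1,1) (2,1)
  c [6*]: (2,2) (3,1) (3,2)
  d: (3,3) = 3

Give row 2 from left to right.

The 3 cells of cage a must have product 4, which forces (1,2) = 2.
The 3 cells of cage a must have product 4, leaving (1,3) = 1.
Cage a needs product 4, which forces (2,3) = 2.
Cage d is a single given cell, so (3,3) = 3.
Row 1 already has 1, which forces (1,1) = 3.
Cage b needs two cells with difference 2, leaving (2,1) = 1.
Cage c needs product 6; hence (2,2) = 3.
The 3 cells of cage c must have product 6, so (3,1) = 2.
Row 3 already has 3, so (3,2) = 1.
Completed grid: 3 2 1 / 1 3 2 / 2 1 3.

1 3 2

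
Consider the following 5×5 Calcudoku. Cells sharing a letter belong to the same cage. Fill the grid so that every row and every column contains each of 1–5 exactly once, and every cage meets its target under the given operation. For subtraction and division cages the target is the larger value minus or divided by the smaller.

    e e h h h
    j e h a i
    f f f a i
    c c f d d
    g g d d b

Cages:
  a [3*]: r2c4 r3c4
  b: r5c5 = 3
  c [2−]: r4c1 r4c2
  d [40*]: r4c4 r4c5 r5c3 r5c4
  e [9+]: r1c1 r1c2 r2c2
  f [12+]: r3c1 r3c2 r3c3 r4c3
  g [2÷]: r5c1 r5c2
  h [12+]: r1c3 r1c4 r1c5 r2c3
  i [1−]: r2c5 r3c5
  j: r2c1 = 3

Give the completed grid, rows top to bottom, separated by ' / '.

4 1 3 5 2 / 3 4 2 1 5 / 2 5 1 3 4 / 5 3 4 2 1 / 1 2 5 4 3

Cage j is a single given cell, which forces r2c1 = 3.
Row 2 already has 3; hence r2c4 = 1.
1 is placed in column 4, so r3c4 = 3.
Cage b is a single given cell; hence r5c5 = 3.
The only place for 3 in row 4 is r4c2.
The only place for 3 in row 1 is r1c3.
The only place for 5 in row 2 is r2c5.
Cage i's pair has difference 1, which forces r3c5 = 4.
Cage f has sum 12, which forces r4c3 = 4.
Cage h needs sum 12; hence r1c4 = 5.
Cage h has sum 12, which forces r1c5 = 2.
Column 3 now contains 4, leaving r2c3 = 2.
Column 4 now contains 5, which forces r4c4 = 2.
2 is placed in column 5, which forces r4c5 = 1.
Cage d needs product 40, leaving r5c4 = 4.
Row 1 already has 2, so r1c1 = 4.
Row 1 now contains 5, which forces r1c2 = 1.
Row 2 now contains 2; hence r2c2 = 4.
Row 4 now contains 1, leaving r4c1 = 5.
Column 2 now contains 1, leaving r5c2 = 2.
The 4 cells of cage d must have product 40, leaving r5c3 = 5.
The 4 cells of cage f must have sum 12, so r3c1 = 2.
Column 2 already has 2, so r3c2 = 5.
Column 3 now contains 5; hence r3c3 = 1.
Row 5 already has 2, so r5c1 = 1.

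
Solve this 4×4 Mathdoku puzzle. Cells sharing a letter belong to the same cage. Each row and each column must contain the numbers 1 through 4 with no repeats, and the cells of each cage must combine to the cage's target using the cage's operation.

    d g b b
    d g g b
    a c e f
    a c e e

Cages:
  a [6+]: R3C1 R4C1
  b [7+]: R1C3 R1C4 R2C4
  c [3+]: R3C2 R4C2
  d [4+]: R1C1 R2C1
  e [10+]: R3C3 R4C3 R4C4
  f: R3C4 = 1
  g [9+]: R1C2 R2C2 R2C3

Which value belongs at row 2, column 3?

2

Cage f is given, which forces R3C4 = 1.
1 is placed in row 3; hence R3C2 = 2.
The two cells of cage c must have sum 3, so R4C2 = 1.
The 3 cells of cage g must have sum 9, leaving R2C3 = 2.
Row 2 already has 2, so R2C4 = 4.
Row 3 already has 2, leaving R3C1 = 4.
Row 3 already has 4, which forces R3C3 = 3.
Cage a needs two cells with sum 6, leaving R4C1 = 2.
2 is placed in column 3, so R4C3 = 4.
Column 4 already has 4, which forces R4C4 = 3.
The 3 cells of cage g must have sum 9, so R1C2 = 4.
2 is placed in column 3; hence R1C3 = 1.
3 is placed in column 4, so R1C4 = 2.
Row 2 now contains 4; hence R2C2 = 3.
Row 1 now contains 1; hence R1C1 = 3.
Row 2 already has 3, which forces R2C1 = 1.
The full grid is 3 4 1 2 / 1 3 2 4 / 4 2 3 1 / 2 1 4 3.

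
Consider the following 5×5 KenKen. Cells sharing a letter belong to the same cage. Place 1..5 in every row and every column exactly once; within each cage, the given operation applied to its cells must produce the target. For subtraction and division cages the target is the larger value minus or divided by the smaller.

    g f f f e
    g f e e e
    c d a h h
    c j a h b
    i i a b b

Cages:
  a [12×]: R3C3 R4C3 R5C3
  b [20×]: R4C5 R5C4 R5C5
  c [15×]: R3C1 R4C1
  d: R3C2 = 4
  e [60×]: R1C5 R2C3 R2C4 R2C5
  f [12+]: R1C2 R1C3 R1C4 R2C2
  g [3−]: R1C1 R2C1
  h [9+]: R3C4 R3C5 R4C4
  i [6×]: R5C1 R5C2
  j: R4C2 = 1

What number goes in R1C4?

3

Cage d is a single given cell; hence R3C2 = 4.
Cage j is given; hence R4C2 = 1.
The only place for 2 in row 4 is R4C4.
Cage h has sum 9, which forces R3C4 = 5.
Cage h has sum 9, so R3C5 = 2.
Row 3 now contains 5; hence R3C1 = 3.
Row 3 already has 3; hence R3C3 = 1.
The two cells of cage c must have product 15, so R4C1 = 5.
5 is placed in row 4, leaving R4C5 = 4.
3 is placed in column 1; hence R5C1 = 2.
Row 5 now contains 2, so R5C2 = 3.
Column 3 now contains 1, so R5C3 = 4.
4 is placed in row 5; hence R5C4 = 1.
1 is placed in row 5; hence R5C5 = 5.
Cage f needs sum 12, which forces R1C2 = 5.
Cage f needs sum 12, which forces R1C3 = 2.
Cage f has sum 12, which forces R1C4 = 3.
3 is placed in row 1, so R1C5 = 1.
The 4 cells of cage f must have sum 12, which forces R2C2 = 2.
The 4 cells of cage e must have product 60; hence R2C3 = 5.
The 4 cells of cage e must have product 60, which forces R2C4 = 4.
1 is placed in column 5, so R2C5 = 3.
4 is placed in row 4; hence R4C3 = 3.
Row 1 now contains 1; hence R1C1 = 4.
Row 2 already has 4, so R2C1 = 1.
Filled in: 4 5 2 3 1 / 1 2 5 4 3 / 3 4 1 5 2 / 5 1 3 2 4 / 2 3 4 1 5.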